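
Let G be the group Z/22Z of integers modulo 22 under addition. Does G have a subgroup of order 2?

2 | 22. A subgroup of order 2 is {0, 11}.

Yes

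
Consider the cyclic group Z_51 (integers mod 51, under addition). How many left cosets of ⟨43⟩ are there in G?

1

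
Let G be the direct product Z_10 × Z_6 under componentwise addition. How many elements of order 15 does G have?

8

An element (a,b) has order lcm(ord(a), ord(b)); count pairs with lcm equal to 15.
Enumerating gives 8 such elements.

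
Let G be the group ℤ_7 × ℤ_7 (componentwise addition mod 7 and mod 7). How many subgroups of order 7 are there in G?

|G| = 49 and 7 | 49, so subgroups of order 7 are possible by Lagrange.
The subgroups of order 7 are: {(0,0), (0,1), (0,2), (0,3), (0,4), (0,5), (0,6)}; {(0,0), (1,0), (2,0), (3,0), (4,0), (5,0), (6,0)}; {(0,0), (1,1), (2,2), (3,3), (4,4), (5,5), (6,6)}; {(0,0), (1,2), (2,4), (3,6), (4,1), (5,3), (6,5)}; … (8 in all).
So G has 8 subgroups of order 7.

8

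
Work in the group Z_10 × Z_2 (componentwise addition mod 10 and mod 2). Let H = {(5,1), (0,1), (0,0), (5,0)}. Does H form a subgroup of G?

Yes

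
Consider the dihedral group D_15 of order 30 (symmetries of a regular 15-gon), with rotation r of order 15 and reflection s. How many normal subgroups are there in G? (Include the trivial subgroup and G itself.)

5

G has 28 subgroups. Checking conjugation-invariance by order — order 1: 1/1 normal; order 2: 0/15 normal; order 3: 1/1 normal; order 5: 1/1 normal; order 6: 0/5 normal; order 10: 0/3 normal; order 15: 1/1 normal; order 30: 1/1 normal.
Total normal subgroups: 5.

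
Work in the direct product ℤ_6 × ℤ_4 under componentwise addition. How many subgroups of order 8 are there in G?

|G| = 24 and 8 | 24, so subgroups of order 8 are possible by Lagrange.
The subgroups of order 8 are: {(0,0), (0,1), (0,2), (0,3), (3,0), (3,1), (3,2), (3,3)}.
So G has 1 subgroup of order 8.

1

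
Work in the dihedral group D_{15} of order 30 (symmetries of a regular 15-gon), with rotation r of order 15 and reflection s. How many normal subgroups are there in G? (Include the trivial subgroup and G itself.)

G has 28 subgroups. Checking conjugation-invariance by order — order 1: 1/1 normal; order 2: 0/15 normal; order 3: 1/1 normal; order 5: 1/1 normal; order 6: 0/5 normal; order 10: 0/3 normal; order 15: 1/1 normal; order 30: 1/1 normal.
Total normal subgroups: 5.

5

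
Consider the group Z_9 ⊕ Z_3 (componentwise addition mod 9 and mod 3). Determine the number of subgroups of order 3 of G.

|G| = 27 and 3 | 27, so subgroups of order 3 are possible by Lagrange.
The subgroups of order 3 are: {(0,0), (0,1), (0,2)}; {(0,0), (3,0), (6,0)}; {(0,0), (3,1), (6,2)}; {(0,0), (3,2), (6,1)}.
So G has 4 subgroups of order 3.

4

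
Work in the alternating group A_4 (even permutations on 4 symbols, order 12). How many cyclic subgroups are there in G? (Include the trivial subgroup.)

8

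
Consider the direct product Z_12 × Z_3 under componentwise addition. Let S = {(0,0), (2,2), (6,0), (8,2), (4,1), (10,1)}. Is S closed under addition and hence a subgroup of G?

|S| = 6 divides |G| = 36, consistent with Lagrange.
S contains the identity, every element's inverse is in S, and S is closed under +: it is a subgroup.
In fact S = ⟨(10,1)⟩.

Yes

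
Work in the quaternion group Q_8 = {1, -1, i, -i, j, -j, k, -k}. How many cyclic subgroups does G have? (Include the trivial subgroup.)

Each element a generates a cyclic subgroup ⟨a⟩; distinct elements may generate the same one (a cyclic group of order d has φ(d) generators).
Cyclic subgroups by order — order 1: 1; order 2: 1; order 4: 3.
Total: 5.

5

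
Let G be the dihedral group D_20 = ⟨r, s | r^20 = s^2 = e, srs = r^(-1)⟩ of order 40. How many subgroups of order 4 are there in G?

11

|G| = 40 and 4 | 40, so subgroups of order 4 are possible by Lagrange.
The subgroups of order 4 are: {e, r^10, s, r^10s}; {e, r^10, rs, r^11s}; {e, r^10, r^2s, r^12s}; {e, r^10, r^3s, r^13s}; … (11 in all).
So G has 11 subgroups of order 4.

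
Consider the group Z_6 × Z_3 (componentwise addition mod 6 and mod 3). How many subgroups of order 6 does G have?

|G| = 18 and 6 | 18, so subgroups of order 6 are possible by Lagrange.
The subgroups of order 6 are: {(0,0), (0,1), (0,2), (3,0), (3,1), (3,2)}; {(0,0), (1,0), (2,0), (3,0), (4,0), (5,0)}; {(0,0), (1,1), (2,2), (3,0), (4,1), (5,2)}; {(0,0), (1,2), (2,1), (3,0), (4,2), (5,1)}.
So G has 4 subgroups of order 6.

4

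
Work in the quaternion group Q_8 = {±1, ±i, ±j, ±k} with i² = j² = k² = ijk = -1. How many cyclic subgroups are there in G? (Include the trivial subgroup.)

5

A cyclic subgroup of order d is generated by each of its φ(d) elements of order d, so the cyclic subgroups of order d number (#elements of order d)/φ(d).
Cyclic subgroups by order — order 1: 1; order 2: 1; order 4: 3.
Total: 5.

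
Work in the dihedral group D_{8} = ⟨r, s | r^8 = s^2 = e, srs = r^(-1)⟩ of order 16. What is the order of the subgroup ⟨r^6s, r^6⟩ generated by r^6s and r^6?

8

|⟨r^6s⟩| = 2 and |⟨r^6⟩| = 4, so |H| is a multiple of lcm(2, 4) = 4 and divides |G| = 16.
Closing under the operation: H = {e, r^2, r^4, r^6, s, r^2s, r^4s, r^6s}, so |H| = 8.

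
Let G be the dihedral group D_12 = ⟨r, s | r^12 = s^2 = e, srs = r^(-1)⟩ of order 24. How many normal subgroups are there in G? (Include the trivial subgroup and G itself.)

G has 34 subgroups. Checking conjugation-invariance by order — order 1: 1/1 normal; order 2: 1/13 normal; order 3: 1/1 normal; order 4: 1/7 normal; order 6: 1/5 normal; order 8: 0/3 normal; order 12: 3/3 normal; order 24: 1/1 normal.
Total normal subgroups: 9.

9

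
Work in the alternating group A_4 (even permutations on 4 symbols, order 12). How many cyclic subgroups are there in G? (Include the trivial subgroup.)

8

Each element a generates a cyclic subgroup ⟨a⟩; distinct elements may generate the same one (a cyclic group of order d has φ(d) generators).
Cyclic subgroups by order — order 1: 1; order 2: 3; order 3: 4.
Total: 8.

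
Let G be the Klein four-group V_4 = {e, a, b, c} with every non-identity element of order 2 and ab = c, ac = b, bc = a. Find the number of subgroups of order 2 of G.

3

|G| = 4 and 2 | 4, so subgroups of order 2 are possible by Lagrange.
The subgroups of order 2 are: {e, a}; {e, b}; {e, c}.
So G has 3 subgroups of order 2.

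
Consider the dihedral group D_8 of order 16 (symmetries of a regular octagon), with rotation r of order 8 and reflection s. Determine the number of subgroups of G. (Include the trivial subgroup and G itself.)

19

|G| = 16, so by Lagrange every subgroup order divides 16. Divisors: 1, 2, 4, 8, 16.
Subgroups by order — order 1: 1; order 2: 9; order 4: 5; order 8: 3; order 16: 1.
Total: 1 + 9 + 5 + 3 + 1 = 19.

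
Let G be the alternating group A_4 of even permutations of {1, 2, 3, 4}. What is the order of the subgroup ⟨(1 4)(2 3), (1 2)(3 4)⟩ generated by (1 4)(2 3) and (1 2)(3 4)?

4

|⟨(1 4)(2 3)⟩| = 2 and |⟨(1 2)(3 4)⟩| = 2, so |H| is a multiple of lcm(2, 2) = 2 and divides |G| = 12.
Closing under the operation: H = {e, (1 2)(3 4), (1 3)(2 4), (1 4)(2 3)}, so |H| = 4.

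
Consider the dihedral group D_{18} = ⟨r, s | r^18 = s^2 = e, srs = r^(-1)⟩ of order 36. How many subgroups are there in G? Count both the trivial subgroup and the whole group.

|G| = 36, so by Lagrange every subgroup order divides 36. Divisors: 1, 2, 3, 4, 6, 9, 12, 18, 36.
Subgroups by order — order 1: 1; order 2: 19; order 3: 1; order 4: 9; order 6: 7; order 9: 1; order 12: 3; order 18: 3; order 36: 1.
Total: 1 + 19 + 1 + 9 + 7 + 1 + 3 + 3 + 1 = 45.

45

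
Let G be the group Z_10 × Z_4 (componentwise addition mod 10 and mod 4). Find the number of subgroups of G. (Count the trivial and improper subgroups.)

16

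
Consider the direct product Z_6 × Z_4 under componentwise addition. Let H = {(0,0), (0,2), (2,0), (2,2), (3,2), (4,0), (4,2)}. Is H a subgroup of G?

No

|H| = 7 does not divide |G| = 24, so by Lagrange H is not a subgroup.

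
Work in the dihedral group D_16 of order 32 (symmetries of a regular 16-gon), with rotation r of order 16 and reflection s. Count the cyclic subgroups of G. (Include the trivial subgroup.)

21

Group the elements of G by the cyclic subgroup they generate; each cyclic subgroup of order d accounts for φ(d) elements.
Cyclic subgroups by order — order 1: 1; order 2: 17; order 4: 1; order 8: 1; order 16: 1.
Total: 21.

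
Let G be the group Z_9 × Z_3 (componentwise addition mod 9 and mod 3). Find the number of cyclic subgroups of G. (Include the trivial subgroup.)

8

Group the elements of G by the cyclic subgroup they generate; each cyclic subgroup of order d accounts for φ(d) elements.
Cyclic subgroups by order — order 1: 1; order 3: 4; order 9: 3.
Total: 8.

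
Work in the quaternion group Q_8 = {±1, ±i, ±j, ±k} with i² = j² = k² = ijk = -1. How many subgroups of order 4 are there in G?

|G| = 8 and 4 | 8, so subgroups of order 4 are possible by Lagrange.
The subgroups of order 4 are: {1, -1, i, -i}; {1, -1, j, -j}; {1, -1, k, -k}.
So G has 3 subgroups of order 4.

3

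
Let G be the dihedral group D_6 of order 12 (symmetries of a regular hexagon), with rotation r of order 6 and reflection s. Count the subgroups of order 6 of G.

3

|G| = 12 and 6 | 12, so subgroups of order 6 are possible by Lagrange.
The subgroups of order 6 are: {e, r, r^2, r^3, r^4, r^5}; {e, r^2, r^4, s, r^2s, r^4s}; {e, r^2, r^4, rs, r^3s, r^5s}.
So G has 3 subgroups of order 6.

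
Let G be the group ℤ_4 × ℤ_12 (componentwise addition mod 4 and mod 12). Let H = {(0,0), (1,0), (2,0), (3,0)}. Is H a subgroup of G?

|H| = 4 divides |G| = 48, consistent with Lagrange.
H contains the identity, every element's inverse is in H, and H is closed under +: it is a subgroup.
In fact H = ⟨(1,0)⟩.

Yes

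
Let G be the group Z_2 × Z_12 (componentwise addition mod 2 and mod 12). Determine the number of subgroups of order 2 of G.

3

|G| = 24 and 2 | 24, so subgroups of order 2 are possible by Lagrange.
The subgroups of order 2 are: {(0,0), (0,6)}; {(0,0), (1,0)}; {(0,0), (1,6)}.
So G has 3 subgroups of order 2.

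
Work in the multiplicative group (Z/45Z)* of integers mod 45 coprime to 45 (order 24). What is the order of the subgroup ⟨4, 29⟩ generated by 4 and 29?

|⟨4⟩| = 6 and |⟨29⟩| = 6, so |H| is a multiple of lcm(6, 6) = 6 and divides |G| = 24.
Closing under the operation: H = {1, 4, 11, 14, 16, 19, 26, 29, 31, 34, 41, 44}, so |H| = 12.

12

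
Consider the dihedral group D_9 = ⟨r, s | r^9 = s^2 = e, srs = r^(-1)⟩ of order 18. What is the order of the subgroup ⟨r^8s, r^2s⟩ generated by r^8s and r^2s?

6

|⟨r^8s⟩| = 2 and |⟨r^2s⟩| = 2, so |H| is a multiple of lcm(2, 2) = 2 and divides |G| = 18.
Closing under the operation: H = {e, r^3, r^6, r^2s, r^5s, r^8s}, so |H| = 6.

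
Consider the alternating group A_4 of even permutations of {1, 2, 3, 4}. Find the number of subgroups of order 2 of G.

3

|G| = 12 and 2 | 12, so subgroups of order 2 are possible by Lagrange.
The subgroups of order 2 are: {e, (1 2)(3 4)}; {e, (1 3)(2 4)}; {e, (1 4)(2 3)}.
So G has 3 subgroups of order 2.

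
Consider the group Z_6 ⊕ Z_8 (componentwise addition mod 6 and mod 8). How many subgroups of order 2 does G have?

|G| = 48 and 2 | 48, so subgroups of order 2 are possible by Lagrange.
The subgroups of order 2 are: {(0,0), (0,4)}; {(0,0), (3,0)}; {(0,0), (3,4)}.
So G has 3 subgroups of order 2.

3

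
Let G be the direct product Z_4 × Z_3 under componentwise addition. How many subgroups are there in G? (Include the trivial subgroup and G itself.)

|G| = 12, so by Lagrange every subgroup order divides 12. Divisors: 1, 2, 3, 4, 6, 12.
Subgroups by order — order 1: 1; order 2: 1; order 3: 1; order 4: 1; order 6: 1; order 12: 1.
Total: 1 + 1 + 1 + 1 + 1 + 1 = 6.

6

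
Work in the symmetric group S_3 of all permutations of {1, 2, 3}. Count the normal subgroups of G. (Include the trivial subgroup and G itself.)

3

G has 6 subgroups. Checking conjugation-invariance by order — order 1: 1/1 normal; order 2: 0/3 normal; order 3: 1/1 normal; order 6: 1/1 normal.
Total normal subgroups: 3.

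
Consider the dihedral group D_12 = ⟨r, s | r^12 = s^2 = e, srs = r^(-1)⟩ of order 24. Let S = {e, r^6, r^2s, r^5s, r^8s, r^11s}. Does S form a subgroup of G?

Closure fails: r^11s · r^2s = r^9 ∉ S. So S is not a subgroup.

No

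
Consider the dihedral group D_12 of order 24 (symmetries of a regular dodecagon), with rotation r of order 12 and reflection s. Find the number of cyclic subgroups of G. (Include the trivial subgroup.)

Each element a generates a cyclic subgroup ⟨a⟩; distinct elements may generate the same one (a cyclic group of order d has φ(d) generators).
Cyclic subgroups by order — order 1: 1; order 2: 13; order 3: 1; order 4: 1; order 6: 1; order 12: 1.
Total: 18.

18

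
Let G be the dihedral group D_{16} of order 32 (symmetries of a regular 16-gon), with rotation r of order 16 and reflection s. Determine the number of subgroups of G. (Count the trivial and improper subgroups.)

36

|G| = 32, so by Lagrange every subgroup order divides 32. Divisors: 1, 2, 4, 8, 16, 32.
Subgroups by order — order 1: 1; order 2: 17; order 4: 9; order 8: 5; order 16: 3; order 32: 1.
Total: 1 + 17 + 9 + 5 + 3 + 1 = 36.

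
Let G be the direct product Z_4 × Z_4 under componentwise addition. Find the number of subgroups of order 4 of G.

7

|G| = 16 and 4 | 16, so subgroups of order 4 are possible by Lagrange.
The subgroups of order 4 are: {(0,0), (0,1), (0,2), (0,3)}; {(0,0), (0,2), (2,0), (2,2)}; {(0,0), (0,2), (2,1), (2,3)}; {(0,0), (1,0), (2,0), (3,0)}; … (7 in all).
So G has 7 subgroups of order 4.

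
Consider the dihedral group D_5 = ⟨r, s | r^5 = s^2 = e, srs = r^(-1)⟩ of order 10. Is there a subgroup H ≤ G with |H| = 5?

5 | 10. A subgroup of order 5 is {e, r, r^2, r^3, r^4}.

Yes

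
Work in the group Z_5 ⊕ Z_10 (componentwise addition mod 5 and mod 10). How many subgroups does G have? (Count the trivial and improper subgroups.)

|G| = 50, so by Lagrange every subgroup order divides 50. Divisors: 1, 2, 5, 10, 25, 50.
Subgroups by order — order 1: 1; order 2: 1; order 5: 6; order 10: 6; order 25: 1; order 50: 1.
Total: 1 + 1 + 6 + 6 + 1 + 1 = 16.

16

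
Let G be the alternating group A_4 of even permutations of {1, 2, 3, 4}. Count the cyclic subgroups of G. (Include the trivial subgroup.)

Group the elements of G by the cyclic subgroup they generate; each cyclic subgroup of order d accounts for φ(d) elements.
Cyclic subgroups by order — order 1: 1; order 2: 3; order 3: 4.
Total: 8.

8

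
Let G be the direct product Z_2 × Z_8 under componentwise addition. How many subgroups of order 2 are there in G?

3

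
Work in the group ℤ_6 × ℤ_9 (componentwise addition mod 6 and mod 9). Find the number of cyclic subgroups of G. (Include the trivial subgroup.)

A cyclic subgroup of order d is generated by each of its φ(d) elements of order d, so the cyclic subgroups of order d number (#elements of order d)/φ(d).
Cyclic subgroups by order — order 1: 1; order 2: 1; order 3: 4; order 6: 4; order 9: 3; order 18: 3.
Total: 16.

16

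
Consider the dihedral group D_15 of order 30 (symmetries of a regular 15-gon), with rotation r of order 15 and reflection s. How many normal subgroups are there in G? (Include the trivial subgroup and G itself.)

5

G has 28 subgroups. Checking conjugation-invariance by order — order 1: 1/1 normal; order 2: 0/15 normal; order 3: 1/1 normal; order 5: 1/1 normal; order 6: 0/5 normal; order 10: 0/3 normal; order 15: 1/1 normal; order 30: 1/1 normal.
Total normal subgroups: 5.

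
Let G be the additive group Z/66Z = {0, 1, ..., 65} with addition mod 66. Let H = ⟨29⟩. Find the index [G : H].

|⟨29⟩| = 66 and |G| = 66.
By Lagrange, [G : H] = |G|/|H| = 66/66 = 1.

1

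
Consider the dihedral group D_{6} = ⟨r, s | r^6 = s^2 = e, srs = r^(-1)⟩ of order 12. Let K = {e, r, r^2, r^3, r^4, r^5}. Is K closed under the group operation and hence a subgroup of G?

Yes

|K| = 6 divides |G| = 12, consistent with Lagrange.
K contains the identity, every element's inverse is in K, and K is closed under ·: it is a subgroup.
In fact K = ⟨r^5⟩.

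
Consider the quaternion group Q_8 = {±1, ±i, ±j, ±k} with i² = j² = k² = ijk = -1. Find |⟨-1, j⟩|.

4

|⟨-1⟩| = 2 and |⟨j⟩| = 4, so |H| is a multiple of lcm(2, 4) = 4 and divides |G| = 8.
Closing under the operation: H = {1, -1, j, -j}, so |H| = 4.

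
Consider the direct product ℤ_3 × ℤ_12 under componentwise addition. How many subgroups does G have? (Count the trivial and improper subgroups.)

|G| = 36, so by Lagrange every subgroup order divides 36. Divisors: 1, 2, 3, 4, 6, 9, 12, 18, 36.
Subgroups by order — order 1: 1; order 2: 1; order 3: 4; order 4: 1; order 6: 4; order 9: 1; order 12: 4; order 18: 1; order 36: 1.
Total: 1 + 1 + 4 + 1 + 4 + 1 + 4 + 1 + 1 = 18.

18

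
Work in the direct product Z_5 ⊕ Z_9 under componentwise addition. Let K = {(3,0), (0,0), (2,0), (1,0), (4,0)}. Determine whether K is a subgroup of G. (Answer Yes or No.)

Yes

|K| = 5 divides |G| = 45, consistent with Lagrange.
K contains the identity, every element's inverse is in K, and K is closed under +: it is a subgroup.
In fact K = ⟨(4,0)⟩.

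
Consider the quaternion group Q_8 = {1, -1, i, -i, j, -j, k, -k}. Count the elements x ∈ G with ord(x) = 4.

6

The elements of order 4 are: i, -i, j, -j, k, -k.
That's 6.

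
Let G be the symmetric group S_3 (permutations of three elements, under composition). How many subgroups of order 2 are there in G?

3

|G| = 6 and 2 | 6, so subgroups of order 2 are possible by Lagrange.
The subgroups of order 2 are: {e, (1 2)}; {e, (1 3)}; {e, (2 3)}.
So G has 3 subgroups of order 2.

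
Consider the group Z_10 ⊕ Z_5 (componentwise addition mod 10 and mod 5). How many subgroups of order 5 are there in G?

|G| = 50 and 5 | 50, so subgroups of order 5 are possible by Lagrange.
The subgroups of order 5 are: {(0,0), (0,1), (0,2), (0,3), (0,4)}; {(0,0), (2,0), (4,0), (6,0), (8,0)}; {(0,0), (2,1), (4,2), (6,3), (8,4)}; {(0,0), (2,2), (4,4), (6,1), (8,3)}; … (6 in all).
So G has 6 subgroups of order 5.

6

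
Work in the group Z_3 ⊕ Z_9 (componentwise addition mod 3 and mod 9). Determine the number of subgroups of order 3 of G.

4

|G| = 27 and 3 | 27, so subgroups of order 3 are possible by Lagrange.
The subgroups of order 3 are: {(0,0), (0,3), (0,6)}; {(0,0), (1,0), (2,0)}; {(0,0), (1,3), (2,6)}; {(0,0), (1,6), (2,3)}.
So G has 4 subgroups of order 3.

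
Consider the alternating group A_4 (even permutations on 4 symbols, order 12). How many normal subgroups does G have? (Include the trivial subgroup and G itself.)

G has 10 subgroups. Checking conjugation-invariance by order — order 1: 1/1 normal; order 2: 0/3 normal; order 3: 0/4 normal; order 4: 1/1 normal; order 12: 1/1 normal.
Total normal subgroups: 3.

3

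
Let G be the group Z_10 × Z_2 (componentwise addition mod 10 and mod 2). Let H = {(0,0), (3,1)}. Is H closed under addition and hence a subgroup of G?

(3,1) ∈ H but its inverse (7,1) ∉ H, so H is not a subgroup.

No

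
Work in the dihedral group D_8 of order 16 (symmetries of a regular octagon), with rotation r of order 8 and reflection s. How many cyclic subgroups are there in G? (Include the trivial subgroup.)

12

Each element a generates a cyclic subgroup ⟨a⟩; distinct elements may generate the same one (a cyclic group of order d has φ(d) generators).
Cyclic subgroups by order — order 1: 1; order 2: 9; order 4: 1; order 8: 1.
Total: 12.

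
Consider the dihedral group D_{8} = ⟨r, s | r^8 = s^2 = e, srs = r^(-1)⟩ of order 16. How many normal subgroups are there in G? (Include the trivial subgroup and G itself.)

7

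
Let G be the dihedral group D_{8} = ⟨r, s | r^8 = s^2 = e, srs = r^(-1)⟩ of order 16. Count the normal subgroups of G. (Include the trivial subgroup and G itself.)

7

G has 19 subgroups. Checking conjugation-invariance by order — order 1: 1/1 normal; order 2: 1/9 normal; order 4: 1/5 normal; order 8: 3/3 normal; order 16: 1/1 normal.
Total normal subgroups: 7.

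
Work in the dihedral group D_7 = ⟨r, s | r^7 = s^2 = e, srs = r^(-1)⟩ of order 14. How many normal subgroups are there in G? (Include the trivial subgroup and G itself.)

3

G has 10 subgroups. Checking conjugation-invariance by order — order 1: 1/1 normal; order 2: 0/7 normal; order 7: 1/1 normal; order 14: 1/1 normal.
Total normal subgroups: 3.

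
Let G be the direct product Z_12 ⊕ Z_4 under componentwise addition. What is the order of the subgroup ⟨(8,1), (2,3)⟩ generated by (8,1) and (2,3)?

|⟨(8,1)⟩| = 12 and |⟨(2,3)⟩| = 12, so |H| is a multiple of lcm(12, 12) = 12 and divides |G| = 48.
Closing under the operation: H = {(0,0), (0,1), (0,2), (0,3), (2,0), (2,1), (2,2), (2,3), (4,0), (4,1), (4,2), (4,3), (6,0), (6,1), (6,2), (6,3), (8,0), (8,1), (8,2), (8,3), (10,0), (10,1), (10,2), (10,3)}, so |H| = 24.

24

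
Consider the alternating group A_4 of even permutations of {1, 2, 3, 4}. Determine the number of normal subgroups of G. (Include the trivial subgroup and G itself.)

3

G has 10 subgroups. Checking conjugation-invariance by order — order 1: 1/1 normal; order 2: 0/3 normal; order 3: 0/4 normal; order 4: 1/1 normal; order 12: 1/1 normal.
Total normal subgroups: 3.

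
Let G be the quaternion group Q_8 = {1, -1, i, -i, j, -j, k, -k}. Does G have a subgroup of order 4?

Yes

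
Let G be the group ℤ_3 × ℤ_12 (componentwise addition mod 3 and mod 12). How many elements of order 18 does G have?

0

An element (a,b) has order lcm(ord(a), ord(b)); count pairs with lcm equal to 18.
Enumerating gives 0 such elements.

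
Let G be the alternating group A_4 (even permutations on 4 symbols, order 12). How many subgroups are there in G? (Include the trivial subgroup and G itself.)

|G| = 12, so by Lagrange every subgroup order divides 12. Divisors: 1, 2, 3, 4, 6, 12.
Subgroups by order — order 1: 1; order 2: 3; order 3: 4; order 4: 1; order 6: 0; order 12: 1.
Total: 1 + 3 + 4 + 1 + 0 + 1 = 10.

10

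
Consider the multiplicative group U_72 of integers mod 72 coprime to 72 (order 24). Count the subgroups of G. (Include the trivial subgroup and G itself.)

32

|G| = 24, so by Lagrange every subgroup order divides 24. Divisors: 1, 2, 3, 4, 6, 8, 12, 24.
Subgroups by order — order 1: 1; order 2: 7; order 3: 1; order 4: 7; order 6: 7; order 8: 1; order 12: 7; order 24: 1.
Total: 1 + 7 + 1 + 7 + 7 + 1 + 7 + 1 = 32.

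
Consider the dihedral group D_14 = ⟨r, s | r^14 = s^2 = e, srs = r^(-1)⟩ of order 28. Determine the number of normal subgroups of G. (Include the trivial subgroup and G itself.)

G has 28 subgroups. Checking conjugation-invariance by order — order 1: 1/1 normal; order 2: 1/15 normal; order 4: 0/7 normal; order 7: 1/1 normal; order 14: 3/3 normal; order 28: 1/1 normal.
Total normal subgroups: 7.

7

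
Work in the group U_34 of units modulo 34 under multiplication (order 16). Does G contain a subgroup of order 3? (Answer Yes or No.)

No

3 does not divide |G| = 16, so by Lagrange no subgroup of order 3 exists.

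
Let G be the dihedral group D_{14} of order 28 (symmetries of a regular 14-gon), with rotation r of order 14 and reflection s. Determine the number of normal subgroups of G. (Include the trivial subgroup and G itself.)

G has 28 subgroups. Checking conjugation-invariance by order — order 1: 1/1 normal; order 2: 1/15 normal; order 4: 0/7 normal; order 7: 1/1 normal; order 14: 3/3 normal; order 28: 1/1 normal.
Total normal subgroups: 7.

7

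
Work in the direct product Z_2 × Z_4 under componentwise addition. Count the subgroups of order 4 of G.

|G| = 8 and 4 | 8, so subgroups of order 4 are possible by Lagrange.
The subgroups of order 4 are: {(0,0), (0,1), (0,2), (0,3)}; {(0,0), (0,2), (1,0), (1,2)}; {(0,0), (0,2), (1,1), (1,3)}.
So G has 3 subgroups of order 4.

3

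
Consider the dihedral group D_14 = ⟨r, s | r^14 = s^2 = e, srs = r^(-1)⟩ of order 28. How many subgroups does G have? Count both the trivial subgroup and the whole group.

|G| = 28, so by Lagrange every subgroup order divides 28. Divisors: 1, 2, 4, 7, 14, 28.
Subgroups by order — order 1: 1; order 2: 15; order 4: 7; order 7: 1; order 14: 3; order 28: 1.
Total: 1 + 15 + 7 + 1 + 3 + 1 = 28.

28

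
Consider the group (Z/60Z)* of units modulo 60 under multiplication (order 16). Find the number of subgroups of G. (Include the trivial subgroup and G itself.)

|G| = 16, so by Lagrange every subgroup order divides 16. Divisors: 1, 2, 4, 8, 16.
Subgroups by order — order 1: 1; order 2: 7; order 4: 11; order 8: 7; order 16: 1.
Total: 1 + 7 + 11 + 7 + 1 = 27.

27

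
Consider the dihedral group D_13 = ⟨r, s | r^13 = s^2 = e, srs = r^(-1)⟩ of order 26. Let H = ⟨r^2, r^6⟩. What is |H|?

13

|⟨r^2⟩| = 13 and |⟨r^6⟩| = 13, so |H| is a multiple of lcm(13, 13) = 13 and divides |G| = 26.
Closing under the operation: H = {e, r, r^2, r^3, r^4, r^5, r^6, r^7, r^8, r^9, r^10, r^11, r^12}, so |H| = 13.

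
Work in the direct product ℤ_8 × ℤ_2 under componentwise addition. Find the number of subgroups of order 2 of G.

|G| = 16 and 2 | 16, so subgroups of order 2 are possible by Lagrange.
The subgroups of order 2 are: {(0,0), (0,1)}; {(0,0), (4,0)}; {(0,0), (4,1)}.
So G has 3 subgroups of order 2.

3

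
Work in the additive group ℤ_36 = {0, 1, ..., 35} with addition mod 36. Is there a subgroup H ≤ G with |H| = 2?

2 | 36. A subgroup of order 2 is {0, 18}.

Yes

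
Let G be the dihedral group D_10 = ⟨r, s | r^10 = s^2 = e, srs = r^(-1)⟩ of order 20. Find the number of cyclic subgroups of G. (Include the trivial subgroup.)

Each element a generates a cyclic subgroup ⟨a⟩; distinct elements may generate the same one (a cyclic group of order d has φ(d) generators).
Cyclic subgroups by order — order 1: 1; order 2: 11; order 5: 1; order 10: 1.
Total: 14.

14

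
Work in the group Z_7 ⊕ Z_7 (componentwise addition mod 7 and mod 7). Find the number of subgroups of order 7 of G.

|G| = 49 and 7 | 49, so subgroups of order 7 are possible by Lagrange.
The subgroups of order 7 are: {(0,0), (0,1), (0,2), (0,3), (0,4), (0,5), (0,6)}; {(0,0), (1,0), (2,0), (3,0), (4,0), (5,0), (6,0)}; {(0,0), (1,1), (2,2), (3,3), (4,4), (5,5), (6,6)}; {(0,0), (1,2), (2,4), (3,6), (4,1), (5,3), (6,5)}; … (8 in all).
So G has 8 subgroups of order 7.

8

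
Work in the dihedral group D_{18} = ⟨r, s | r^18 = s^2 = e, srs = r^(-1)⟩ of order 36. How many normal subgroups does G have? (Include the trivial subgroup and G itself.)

9

G has 45 subgroups. Checking conjugation-invariance by order — order 1: 1/1 normal; order 2: 1/19 normal; order 3: 1/1 normal; order 4: 0/9 normal; order 6: 1/7 normal; order 9: 1/1 normal; order 12: 0/3 normal; order 18: 3/3 normal; order 36: 1/1 normal.
Total normal subgroups: 9.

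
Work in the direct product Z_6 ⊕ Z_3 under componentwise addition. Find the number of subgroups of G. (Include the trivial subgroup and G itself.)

|G| = 18, so by Lagrange every subgroup order divides 18. Divisors: 1, 2, 3, 6, 9, 18.
Subgroups by order — order 1: 1; order 2: 1; order 3: 4; order 6: 4; order 9: 1; order 18: 1.
Total: 1 + 1 + 4 + 4 + 1 + 1 = 12.

12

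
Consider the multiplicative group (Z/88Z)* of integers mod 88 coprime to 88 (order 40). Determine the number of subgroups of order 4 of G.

7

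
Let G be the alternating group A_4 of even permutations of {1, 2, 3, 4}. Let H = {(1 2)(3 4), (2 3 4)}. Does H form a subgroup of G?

The identity e ∉ H, so H is not a subgroup.

No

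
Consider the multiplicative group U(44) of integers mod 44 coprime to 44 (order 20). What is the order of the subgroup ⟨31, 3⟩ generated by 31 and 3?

|⟨31⟩| = 10 and |⟨3⟩| = 10, so |H| is a multiple of lcm(10, 10) = 10 and divides |G| = 20.
Closing under the operation: H = {1, 3, 5, 9, 15, 23, 25, 27, 31, 37}, so |H| = 10.

10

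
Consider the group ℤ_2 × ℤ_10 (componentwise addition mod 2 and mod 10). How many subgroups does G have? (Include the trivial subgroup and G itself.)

|G| = 20, so by Lagrange every subgroup order divides 20. Divisors: 1, 2, 4, 5, 10, 20.
Subgroups by order — order 1: 1; order 2: 3; order 4: 1; order 5: 1; order 10: 3; order 20: 1.
Total: 1 + 3 + 1 + 1 + 3 + 1 = 10.

10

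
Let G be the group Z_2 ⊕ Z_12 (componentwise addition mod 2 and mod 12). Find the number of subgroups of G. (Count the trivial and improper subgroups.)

|G| = 24, so by Lagrange every subgroup order divides 24. Divisors: 1, 2, 3, 4, 6, 8, 12, 24.
Subgroups by order — order 1: 1; order 2: 3; order 3: 1; order 4: 3; order 6: 3; order 8: 1; order 12: 3; order 24: 1.
Total: 1 + 3 + 1 + 3 + 3 + 1 + 3 + 1 = 16.

16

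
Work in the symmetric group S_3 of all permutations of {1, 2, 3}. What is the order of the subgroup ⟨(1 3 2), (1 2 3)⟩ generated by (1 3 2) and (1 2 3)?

3

|⟨(1 3 2)⟩| = 3 and |⟨(1 2 3)⟩| = 3, so |H| is a multiple of lcm(3, 3) = 3 and divides |G| = 6.
Closing under the operation: H = {e, (1 2 3), (1 3 2)}, so |H| = 3.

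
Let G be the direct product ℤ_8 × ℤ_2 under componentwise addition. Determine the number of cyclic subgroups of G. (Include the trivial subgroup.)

A cyclic subgroup of order d is generated by each of its φ(d) elements of order d, so the cyclic subgroups of order d number (#elements of order d)/φ(d).
Cyclic subgroups by order — order 1: 1; order 2: 3; order 4: 2; order 8: 2.
Total: 8.

8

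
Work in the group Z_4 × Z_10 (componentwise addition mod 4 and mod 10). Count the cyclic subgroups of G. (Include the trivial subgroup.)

12

Group the elements of G by the cyclic subgroup they generate; each cyclic subgroup of order d accounts for φ(d) elements.
Cyclic subgroups by order — order 1: 1; order 2: 3; order 4: 2; order 5: 1; order 10: 3; order 20: 2.
Total: 12.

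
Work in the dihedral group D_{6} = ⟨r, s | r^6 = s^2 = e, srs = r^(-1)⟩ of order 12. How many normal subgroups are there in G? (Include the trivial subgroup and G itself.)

7

G has 16 subgroups. Checking conjugation-invariance by order — order 1: 1/1 normal; order 2: 1/7 normal; order 3: 1/1 normal; order 4: 0/3 normal; order 6: 3/3 normal; order 12: 1/1 normal.
Total normal subgroups: 7.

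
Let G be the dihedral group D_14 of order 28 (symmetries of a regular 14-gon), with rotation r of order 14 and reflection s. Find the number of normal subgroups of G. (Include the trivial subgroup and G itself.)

7

G has 28 subgroups. Checking conjugation-invariance by order — order 1: 1/1 normal; order 2: 1/15 normal; order 4: 0/7 normal; order 7: 1/1 normal; order 14: 3/3 normal; order 28: 1/1 normal.
Total normal subgroups: 7.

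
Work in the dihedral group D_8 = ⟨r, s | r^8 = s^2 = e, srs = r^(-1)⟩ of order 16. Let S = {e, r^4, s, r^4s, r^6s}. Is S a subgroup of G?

No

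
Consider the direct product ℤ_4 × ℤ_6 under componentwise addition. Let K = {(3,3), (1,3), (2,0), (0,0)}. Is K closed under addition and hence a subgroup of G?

|K| = 4 divides |G| = 24, consistent with Lagrange.
K contains the identity, every element's inverse is in K, and K is closed under +: it is a subgroup.
In fact K = ⟨(3,3)⟩.

Yes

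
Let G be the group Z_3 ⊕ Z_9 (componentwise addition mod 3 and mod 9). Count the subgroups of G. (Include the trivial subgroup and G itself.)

10

|G| = 27, so by Lagrange every subgroup order divides 27. Divisors: 1, 3, 9, 27.
Subgroups by order — order 1: 1; order 3: 4; order 9: 4; order 27: 1.
Total: 1 + 4 + 4 + 1 = 10.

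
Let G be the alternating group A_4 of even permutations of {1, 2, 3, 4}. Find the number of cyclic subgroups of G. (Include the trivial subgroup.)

8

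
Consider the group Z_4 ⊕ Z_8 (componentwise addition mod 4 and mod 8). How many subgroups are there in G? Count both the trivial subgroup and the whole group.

22

|G| = 32, so by Lagrange every subgroup order divides 32. Divisors: 1, 2, 4, 8, 16, 32.
Subgroups by order — order 1: 1; order 2: 3; order 4: 7; order 8: 7; order 16: 3; order 32: 1.
Total: 1 + 3 + 7 + 7 + 3 + 1 = 22.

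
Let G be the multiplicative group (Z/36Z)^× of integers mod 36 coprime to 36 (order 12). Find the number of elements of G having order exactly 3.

2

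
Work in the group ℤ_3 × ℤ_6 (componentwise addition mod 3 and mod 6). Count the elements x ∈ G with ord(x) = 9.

An element (a,b) has order lcm(ord(a), ord(b)); count pairs with lcm equal to 9.
Enumerating gives 0 such elements.

0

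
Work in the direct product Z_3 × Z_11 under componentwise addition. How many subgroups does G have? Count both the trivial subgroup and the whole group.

4

|G| = 33, so by Lagrange every subgroup order divides 33. Divisors: 1, 3, 11, 33.
Subgroups by order — order 1: 1; order 3: 1; order 11: 1; order 33: 1.
Total: 1 + 1 + 1 + 1 = 4.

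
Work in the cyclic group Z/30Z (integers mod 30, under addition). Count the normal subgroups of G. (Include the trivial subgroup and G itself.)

G is abelian, so every subgroup is normal.
G has 8 subgroups in total, hence 8 normal subgroups.

8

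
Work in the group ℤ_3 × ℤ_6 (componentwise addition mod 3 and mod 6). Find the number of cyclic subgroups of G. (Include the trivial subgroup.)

10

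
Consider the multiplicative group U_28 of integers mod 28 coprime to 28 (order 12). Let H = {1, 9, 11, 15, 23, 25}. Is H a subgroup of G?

|H| = 6 divides |G| = 12, consistent with Lagrange.
H contains the identity, every element's inverse is in H, and H is closed under ·: it is a subgroup.
In fact H = ⟨23⟩.

Yes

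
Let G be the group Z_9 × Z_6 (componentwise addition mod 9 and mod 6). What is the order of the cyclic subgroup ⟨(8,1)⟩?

18

The order of (8,1) in Z_9 × Z_6 is lcm(ord(8) in Z_9, ord(1) in Z_6).
ord(8) = 9 and ord(1) = 6, so |⟨(8,1)⟩| = lcm(9, 6) = 18.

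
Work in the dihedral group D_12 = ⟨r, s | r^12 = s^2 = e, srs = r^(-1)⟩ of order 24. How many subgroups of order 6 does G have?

5

|G| = 24 and 6 | 24, so subgroups of order 6 are possible by Lagrange.
The subgroups of order 6 are: {e, r^2, r^4, r^6, r^8, r^10}; {e, r^4, r^8, r^2s, r^6s, r^10s}; {e, r^4, r^8, r^3s, r^7s, r^11s}; {e, r^4, r^8, s, r^4s, r^8s}; … (5 in all).
So G has 5 subgroups of order 6.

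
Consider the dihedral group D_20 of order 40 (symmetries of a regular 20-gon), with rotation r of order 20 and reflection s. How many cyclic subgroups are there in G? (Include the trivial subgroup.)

26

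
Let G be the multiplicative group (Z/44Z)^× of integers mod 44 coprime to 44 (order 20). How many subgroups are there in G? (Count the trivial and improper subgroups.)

10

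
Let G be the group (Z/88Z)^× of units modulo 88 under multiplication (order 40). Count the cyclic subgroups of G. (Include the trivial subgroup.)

A cyclic subgroup of order d is generated by each of its φ(d) elements of order d, so the cyclic subgroups of order d number (#elements of order d)/φ(d).
Cyclic subgroups by order — order 1: 1; order 2: 7; order 5: 1; order 10: 7.
Total: 16.

16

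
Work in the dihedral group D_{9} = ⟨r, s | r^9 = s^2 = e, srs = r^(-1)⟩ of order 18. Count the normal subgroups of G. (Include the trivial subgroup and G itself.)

G has 16 subgroups. Checking conjugation-invariance by order — order 1: 1/1 normal; order 2: 0/9 normal; order 3: 1/1 normal; order 6: 0/3 normal; order 9: 1/1 normal; order 18: 1/1 normal.
Total normal subgroups: 4.

4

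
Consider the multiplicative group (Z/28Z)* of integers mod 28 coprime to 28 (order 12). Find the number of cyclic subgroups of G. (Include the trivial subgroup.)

8

Each element a generates a cyclic subgroup ⟨a⟩; distinct elements may generate the same one (a cyclic group of order d has φ(d) generators).
Cyclic subgroups by order — order 1: 1; order 2: 3; order 3: 1; order 6: 3.
Total: 8.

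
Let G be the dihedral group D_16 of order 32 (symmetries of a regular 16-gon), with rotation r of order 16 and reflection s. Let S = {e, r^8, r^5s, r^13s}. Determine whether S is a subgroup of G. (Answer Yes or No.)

|S| = 4 divides |G| = 32, consistent with Lagrange.
S contains the identity, every element's inverse is in S, and S is closed under ·: it is a subgroup.

Yes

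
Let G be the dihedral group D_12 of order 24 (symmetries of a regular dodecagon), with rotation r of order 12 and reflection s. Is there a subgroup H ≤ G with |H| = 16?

No

16 does not divide |G| = 24, so by Lagrange no subgroup of order 16 exists.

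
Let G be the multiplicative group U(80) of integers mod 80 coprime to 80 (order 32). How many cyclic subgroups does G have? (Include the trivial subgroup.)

A cyclic subgroup of order d is generated by each of its φ(d) elements of order d, so the cyclic subgroups of order d number (#elements of order d)/φ(d).
Cyclic subgroups by order — order 1: 1; order 2: 7; order 4: 12.
Total: 20.

20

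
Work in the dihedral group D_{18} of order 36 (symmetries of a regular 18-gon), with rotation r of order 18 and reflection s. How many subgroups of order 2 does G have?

19

|G| = 36 and 2 | 36, so subgroups of order 2 are possible by Lagrange.
The subgroups of order 2 are: {e, r^10s}; {e, r^11s}; {e, r^12s}; {e, r^13s}; … (19 in all).
So G has 19 subgroups of order 2.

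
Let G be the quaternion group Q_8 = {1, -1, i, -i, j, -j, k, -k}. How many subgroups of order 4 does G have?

|G| = 8 and 4 | 8, so subgroups of order 4 are possible by Lagrange.
The subgroups of order 4 are: {1, -1, i, -i}; {1, -1, j, -j}; {1, -1, k, -k}.
So G has 3 subgroups of order 4.

3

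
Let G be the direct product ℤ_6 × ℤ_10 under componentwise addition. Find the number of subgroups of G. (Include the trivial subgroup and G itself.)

20

|G| = 60, so by Lagrange every subgroup order divides 60. Divisors: 1, 2, 3, 4, 5, 6, 10, 12, 15, 20, 30, 60.
Subgroups by order — order 1: 1; order 2: 3; order 3: 1; order 4: 1; order 5: 1; order 6: 3; order 10: 3; order 12: 1; order 15: 1; order 20: 1; order 30: 3; order 60: 1.
Total: 1 + 3 + 1 + 1 + 1 + 3 + 3 + 1 + 1 + 1 + 3 + 1 = 20.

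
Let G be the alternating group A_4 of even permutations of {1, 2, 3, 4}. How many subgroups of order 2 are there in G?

|G| = 12 and 2 | 12, so subgroups of order 2 are possible by Lagrange.
The subgroups of order 2 are: {e, (1 2)(3 4)}; {e, (1 3)(2 4)}; {e, (1 4)(2 3)}.
So G has 3 subgroups of order 2.

3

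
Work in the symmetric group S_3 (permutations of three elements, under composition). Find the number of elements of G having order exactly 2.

3

The elements of order 2 are: (2 3), (1 2), (1 3).
That's 3.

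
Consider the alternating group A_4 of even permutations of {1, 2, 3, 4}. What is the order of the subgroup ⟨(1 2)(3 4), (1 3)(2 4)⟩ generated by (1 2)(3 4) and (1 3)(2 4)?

|⟨(1 2)(3 4)⟩| = 2 and |⟨(1 3)(2 4)⟩| = 2, so |H| is a multiple of lcm(2, 2) = 2 and divides |G| = 12.
Closing under the operation: H = {e, (1 2)(3 4), (1 3)(2 4), (1 4)(2 3)}, so |H| = 4.

4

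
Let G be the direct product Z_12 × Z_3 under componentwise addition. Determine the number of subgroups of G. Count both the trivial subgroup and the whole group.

|G| = 36, so by Lagrange every subgroup order divides 36. Divisors: 1, 2, 3, 4, 6, 9, 12, 18, 36.
Subgroups by order — order 1: 1; order 2: 1; order 3: 4; order 4: 1; order 6: 4; order 9: 1; order 12: 4; order 18: 1; order 36: 1.
Total: 1 + 1 + 4 + 1 + 4 + 1 + 4 + 1 + 1 = 18.

18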